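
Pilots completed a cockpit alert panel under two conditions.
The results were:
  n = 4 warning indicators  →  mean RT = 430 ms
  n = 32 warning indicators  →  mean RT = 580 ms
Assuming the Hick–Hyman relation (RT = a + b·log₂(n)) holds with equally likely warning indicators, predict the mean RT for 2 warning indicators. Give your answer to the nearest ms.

380 ms

Fit slope and intercept:
  b = (580 − 430) / (log₂ 32 − log₂ 4) = 150 / (5 − 2) = 50 ms/bit
  a = 430 − 50 × 2 = 330 ms
Then RT(2) = 330 + 50 × log₂ 2 = 330 + 50 × 1 ≈ 380.000 ms.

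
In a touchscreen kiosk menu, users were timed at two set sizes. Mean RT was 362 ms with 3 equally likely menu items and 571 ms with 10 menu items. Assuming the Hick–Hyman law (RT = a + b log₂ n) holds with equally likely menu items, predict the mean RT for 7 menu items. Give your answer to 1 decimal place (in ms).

509.1 ms

RT is linear in log₂ n, so two points fix the line:
  b = (571 − 362) / (log₂ 10 − log₂ 3) = 209 / (3.3219 − 1.5850) = 120.325 ms/bit
  a = 362 − 120.325 × 1.5850 = 171.290 ms
Then RT(7) = 171.290 + 120.325 × log₂ 7 = 171.290 + 120.325 × 2.8074 ≈ 509.084 ms.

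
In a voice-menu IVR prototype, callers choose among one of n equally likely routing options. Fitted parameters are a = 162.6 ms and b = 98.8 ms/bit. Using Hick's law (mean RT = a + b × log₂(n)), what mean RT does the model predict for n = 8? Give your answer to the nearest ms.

log₂(8) = 3 bits, so RT = 162.6 + 98.8 × 3 ≈ 459.000 ms.

459 ms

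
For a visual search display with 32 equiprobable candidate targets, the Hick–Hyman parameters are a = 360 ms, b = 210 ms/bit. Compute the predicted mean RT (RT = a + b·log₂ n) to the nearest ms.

1410 ms

log₂(32) = 5 bits, so RT = 360 + 210 × 5 ≈ 1410.000 ms.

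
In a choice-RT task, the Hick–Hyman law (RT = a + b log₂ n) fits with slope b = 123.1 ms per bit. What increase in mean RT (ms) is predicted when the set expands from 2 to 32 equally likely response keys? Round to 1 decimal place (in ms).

ΔRT = (a + b log₂ n₂) − (a + b log₂ n₁) = b·(log₂ n₂ − log₂ n₁).
log₂(32) − log₂(2) = log₂(32/2) = log₂(16) = 4.
ΔRT = 123.1 × 4.0000 = 492.400 ms.

492.4 ms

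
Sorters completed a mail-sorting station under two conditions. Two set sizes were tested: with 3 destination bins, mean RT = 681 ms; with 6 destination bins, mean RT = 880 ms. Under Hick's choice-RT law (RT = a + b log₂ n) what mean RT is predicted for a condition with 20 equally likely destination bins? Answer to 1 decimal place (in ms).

Solve the two-equation system in a and b:
  b = (880 − 681) / (log₂ 6 − log₂ 3) = 199 / (2.5850 − 1.5850) = 199.000 ms/bit
  a = 681 − 199.000 × 1.5850 = 365.592 ms
Then RT(20) = 365.592 + 199.000 × log₂ 20 = 365.592 + 199.000 × 4.3219 ≈ 1225.656 ms.

1225.7 ms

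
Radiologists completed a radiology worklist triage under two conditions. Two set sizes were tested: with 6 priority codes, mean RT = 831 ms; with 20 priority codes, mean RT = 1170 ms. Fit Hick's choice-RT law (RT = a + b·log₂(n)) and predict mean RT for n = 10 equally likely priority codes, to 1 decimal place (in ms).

974.8 ms

RT is linear in log₂ n, so two points fix the line:
  b = (1170 − 831) / (log₂ 20 − log₂ 6) = 339 / (4.3219 − 2.5850) = 195.168 ms/bit
  a = 831 − 195.168 × 2.5850 = 326.498 ms
Then RT(10) = 326.498 + 195.168 × log₂ 10 = 326.498 + 195.168 × 3.3219 ≈ 974.832 ms.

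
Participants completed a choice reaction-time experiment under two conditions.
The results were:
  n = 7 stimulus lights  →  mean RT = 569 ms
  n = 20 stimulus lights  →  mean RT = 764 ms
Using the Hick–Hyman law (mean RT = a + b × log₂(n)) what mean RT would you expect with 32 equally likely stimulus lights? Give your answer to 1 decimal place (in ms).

851.3 ms

Solve the two-equation system in a and b:
  b = (764 − 569) / (log₂ 20 − log₂ 7) = 195 / (4.3219 − 2.8074) = 128.749 ms/bit
  a = 569 − 128.749 × 2.8074 = 207.555 ms
Then RT(32) = 207.555 + 128.749 × log₂ 32 = 207.555 + 128.749 × 5 ≈ 851.301 ms.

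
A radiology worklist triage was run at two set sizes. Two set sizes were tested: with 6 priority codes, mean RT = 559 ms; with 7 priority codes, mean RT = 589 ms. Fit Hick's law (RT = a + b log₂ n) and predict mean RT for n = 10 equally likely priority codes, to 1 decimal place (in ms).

Solve the two-equation system in a and b:
  b = (589 − 559) / (log₂ 7 − log₂ 6) = 30 / (2.8074 − 2.5850) = 134.897 ms/bit
  a = 559 − 134.897 × 2.5850 = 210.297 ms
Then RT(10) = 210.297 + 134.897 × log₂ 10 = 210.297 + 134.897 × 3.3219 ≈ 658.414 ms.

658.4 ms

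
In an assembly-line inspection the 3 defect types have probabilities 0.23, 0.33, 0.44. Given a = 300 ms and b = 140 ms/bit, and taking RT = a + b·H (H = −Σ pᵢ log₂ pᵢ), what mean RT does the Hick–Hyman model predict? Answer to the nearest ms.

H = 0.23·log₂(1/0.23) + 0.33·log₂(1/0.33) + 0.44·log₂(1/0.44) = 1.5366 bits.
RT = 300 + 140 × 1.5366 = 515.13 ms.

515 ms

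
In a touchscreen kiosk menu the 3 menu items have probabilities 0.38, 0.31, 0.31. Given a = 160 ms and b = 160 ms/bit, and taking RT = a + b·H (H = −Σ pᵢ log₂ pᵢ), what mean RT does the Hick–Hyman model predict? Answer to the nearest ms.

Entropy contributions −pᵢ log₂ pᵢ: 0.5305, 0.5238, 0.5238; sum H = 1.5780 bits.
RT = a + bH = 160 + 160·1.5780 = 412.49 ms.

412 ms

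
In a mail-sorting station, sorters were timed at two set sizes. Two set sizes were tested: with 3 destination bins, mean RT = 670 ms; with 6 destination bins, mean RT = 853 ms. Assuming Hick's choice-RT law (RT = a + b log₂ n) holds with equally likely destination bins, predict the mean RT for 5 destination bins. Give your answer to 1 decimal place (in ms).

With log₂ n on the abscissa the relation is linear; from the two conditions:
  b = (853 − 670) / (log₂ 6 − log₂ 3) = 183 / (2.5850 − 1.5850) = 183.000 ms/bit
  a = 670 − 183.000 × 1.5850 = 379.952 ms
Then RT(5) = 379.952 + 183.000 × log₂ 5 = 379.952 + 183.000 × 2.3219 ≈ 804.865 ms.

804.9 ms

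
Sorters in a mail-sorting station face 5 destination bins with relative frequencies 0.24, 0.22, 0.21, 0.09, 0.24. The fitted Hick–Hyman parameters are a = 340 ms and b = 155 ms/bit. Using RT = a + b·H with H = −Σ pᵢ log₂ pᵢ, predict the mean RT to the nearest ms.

689 ms

H = 0.24·log₂(1/0.24) + 0.22·log₂(1/0.22) + 0.21·log₂(1/0.21) + 0.09·log₂(1/0.09) + 0.24·log₂(1/0.24) = 2.2543 bits.
RT = 340 + 155 × 2.2543 = 689.42 ms.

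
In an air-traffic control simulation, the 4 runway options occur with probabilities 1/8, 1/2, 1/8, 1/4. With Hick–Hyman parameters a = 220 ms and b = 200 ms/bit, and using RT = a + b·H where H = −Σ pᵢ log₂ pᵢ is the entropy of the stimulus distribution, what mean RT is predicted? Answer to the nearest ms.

570 ms

Each term −pᵢ log₂ pᵢ: 0.125·3 + 0.5·1 + 0.125·3 + 0.25·2; summed, H = 1.750 bits.
Mean RT = a + bH = 220 + 200·1.750 = 570.00 ms.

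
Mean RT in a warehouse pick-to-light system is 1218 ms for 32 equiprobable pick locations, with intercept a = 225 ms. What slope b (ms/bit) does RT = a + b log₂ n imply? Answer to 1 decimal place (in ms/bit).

b = (1218 − 225) / log₂(32) = 993 / 5 = 198.600 ms/bit.

198.6 ms/bit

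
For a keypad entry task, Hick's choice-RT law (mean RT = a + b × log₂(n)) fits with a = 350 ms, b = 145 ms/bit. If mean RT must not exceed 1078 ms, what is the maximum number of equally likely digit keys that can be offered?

Set 350 + 145·log₂ n ≤ 1078 → log₂ n ≤ (1078 − 350)/145 = 5.0207.
So n ≤ 2^5.0207 = 32.462; the largest integer n is 32.

32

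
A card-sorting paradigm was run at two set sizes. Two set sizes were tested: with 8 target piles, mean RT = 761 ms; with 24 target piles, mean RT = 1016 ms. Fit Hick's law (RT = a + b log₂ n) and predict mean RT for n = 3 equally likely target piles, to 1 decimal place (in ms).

Solve the two-equation system in a and b:
  b = (1016 − 761) / (log₂ 24 − log₂ 8) = 255 / (4.5850 − 3) = 160.887 ms/bit
  a = 761 − 160.887 × 3 = 278.339 ms
Then RT(3) = 278.339 + 160.887 × log₂ 3 = 278.339 + 160.887 × 1.5850 ≈ 533.339 ms.

533.3 ms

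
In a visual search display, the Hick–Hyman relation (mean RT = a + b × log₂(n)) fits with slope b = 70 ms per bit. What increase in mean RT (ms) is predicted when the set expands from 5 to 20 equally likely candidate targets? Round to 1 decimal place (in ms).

140.0 ms

The intercept a cancels: ΔRT = b·(log₂ n₂ − log₂ n₁) = b·log₂(n₂/n₁).
log₂(20) − log₂(5) = log₂(20/5) = log₂(4) = 2.
ΔRT = 70 × 2.0000 = 140.000 ms.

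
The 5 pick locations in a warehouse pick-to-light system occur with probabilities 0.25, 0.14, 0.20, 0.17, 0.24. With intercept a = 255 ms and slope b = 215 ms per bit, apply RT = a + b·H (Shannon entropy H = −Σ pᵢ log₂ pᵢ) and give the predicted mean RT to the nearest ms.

H = 0.25·log₂(1/0.25) + 0.14·log₂(1/0.14) + 0.20·log₂(1/0.20) + 0.17·log₂(1/0.17) + 0.24·log₂(1/0.24) = 2.2902 bits.
RT = 255 + 215 × 2.2902 = 747.40 ms.

747 ms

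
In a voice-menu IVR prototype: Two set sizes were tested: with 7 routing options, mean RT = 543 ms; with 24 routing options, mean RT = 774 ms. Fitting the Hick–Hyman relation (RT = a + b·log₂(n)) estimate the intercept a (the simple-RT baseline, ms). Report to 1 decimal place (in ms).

Slope: b = (774 − 543) / (log₂ 24 − log₂ 7) = 231/1.7776 = 129.950 ms/bit.
Intercept: a = 543 − 129.950·log₂(7) = 178.184 ms.

178.2 ms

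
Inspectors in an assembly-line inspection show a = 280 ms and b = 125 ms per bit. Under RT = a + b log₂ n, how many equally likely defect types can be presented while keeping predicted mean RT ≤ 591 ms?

5

Set 280 + 125·log₂ n ≤ 591 → log₂ n ≤ (591 − 280)/125 = 2.4880.
So n ≤ 2^2.4880 = 5.610; the largest integer n is 5.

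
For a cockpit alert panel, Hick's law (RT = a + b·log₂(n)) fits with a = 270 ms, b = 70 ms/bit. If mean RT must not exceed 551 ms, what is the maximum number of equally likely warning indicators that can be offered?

Set 270 + 70·log₂ n ≤ 551 → log₂ n ≤ (551 − 270)/70 = 4.0143.
So n ≤ 2^4.0143 = 16.159; the largest integer n is 16.

16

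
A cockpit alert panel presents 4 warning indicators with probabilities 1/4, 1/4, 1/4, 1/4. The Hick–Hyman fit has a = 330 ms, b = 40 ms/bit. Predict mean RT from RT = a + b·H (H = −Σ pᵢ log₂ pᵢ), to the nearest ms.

410 ms

Each term −pᵢ log₂ pᵢ: 0.25·2 + 0.25·2 + 0.25·2 + 0.25·2; summed, H = 2.000 bits.
Mean RT = a + bH = 330 + 40·2.000 = 410.00 ms.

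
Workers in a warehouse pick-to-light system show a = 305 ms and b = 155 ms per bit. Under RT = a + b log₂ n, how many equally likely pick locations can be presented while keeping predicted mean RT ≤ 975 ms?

20

Information budget: (975 − 305)/155 = 4.3226 bits, so n ≤ 2^4.3226 = 20.009 → at most 20.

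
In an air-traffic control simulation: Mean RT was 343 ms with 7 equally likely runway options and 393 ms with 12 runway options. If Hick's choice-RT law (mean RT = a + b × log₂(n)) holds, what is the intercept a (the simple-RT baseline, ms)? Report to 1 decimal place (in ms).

Slope: b = (393 − 343) / (log₂ 12 − log₂ 7) = 50/0.7776 = 64.300 ms/bit.
a = RT₁ − b·log₂ n₁ = 343 − 64.300 × 2.8074 = 162.488 ms.

162.5 ms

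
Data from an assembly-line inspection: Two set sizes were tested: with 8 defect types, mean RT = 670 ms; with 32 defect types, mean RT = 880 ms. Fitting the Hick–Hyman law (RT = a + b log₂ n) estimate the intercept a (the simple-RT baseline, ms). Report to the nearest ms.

The slope on a log₂ axis is (880 − 670) / (5 − 3) = 105 ms/bit.
a = RT₁ − b·log₂ n₁ = 670 − 105 × 3 = 355.000 ms.

355 ms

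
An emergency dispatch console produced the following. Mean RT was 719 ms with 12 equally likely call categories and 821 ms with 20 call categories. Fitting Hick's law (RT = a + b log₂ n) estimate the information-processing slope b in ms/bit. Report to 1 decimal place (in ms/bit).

b = (RT₂ − RT₁)/(log₂ n₂ − log₂ n₁) = (821 − 719)/(4.3219 − 3.5850) = 138.405 ms/bit.

138.4 ms/bit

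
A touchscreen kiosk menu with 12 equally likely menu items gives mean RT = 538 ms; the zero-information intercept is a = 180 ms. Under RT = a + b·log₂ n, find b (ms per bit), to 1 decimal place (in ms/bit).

log₂(12) = 3.5850 bits.
b = (RT − a)/log₂ n = (538 − 180) / 3.5850 = 99.862 ms/bit.

99.9 ms/bit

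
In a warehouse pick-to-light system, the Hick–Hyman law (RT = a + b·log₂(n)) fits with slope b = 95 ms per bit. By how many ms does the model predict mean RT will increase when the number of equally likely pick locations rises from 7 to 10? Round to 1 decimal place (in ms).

48.9 ms

Only the slope matters, since a is common to both: ΔRT = b·log₂(n₂/n₁).
log₂(10) − log₂(7) = 3.3219 − 2.8074 = 0.5146.
ΔRT = 95 × 0.5146 = 48.884 ms.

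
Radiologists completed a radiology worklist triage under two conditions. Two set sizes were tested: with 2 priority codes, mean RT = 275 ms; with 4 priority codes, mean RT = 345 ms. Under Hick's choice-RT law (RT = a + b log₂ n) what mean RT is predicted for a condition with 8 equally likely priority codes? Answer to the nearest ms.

With log₂ n on the abscissa the relation is linear; from the two conditions:
  b = (345 − 275) / (log₂ 4 − log₂ 2) = 70 / (2 − 1) = 70 ms/bit
  a = 275 − 70 × 1 = 205 ms
Then RT(8) = 205 + 70 × log₂ 8 = 205 + 70 × 3 ≈ 415.000 ms.

415 ms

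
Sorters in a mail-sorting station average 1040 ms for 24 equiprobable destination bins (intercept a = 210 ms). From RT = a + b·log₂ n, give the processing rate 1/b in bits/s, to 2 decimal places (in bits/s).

5.52 bits/s

b = (1040 − 210)/log₂ 24 = 830/4.5850 = 181.027 ms per bit = 0.18103 s/bit; the reciprocal is 5.524 bits/s.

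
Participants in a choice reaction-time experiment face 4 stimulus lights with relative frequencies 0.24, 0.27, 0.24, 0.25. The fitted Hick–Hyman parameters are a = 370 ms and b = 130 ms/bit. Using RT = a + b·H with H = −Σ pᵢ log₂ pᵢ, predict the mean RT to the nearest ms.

630 ms

Entropy contributions −pᵢ log₂ pᵢ: 0.4941, 0.5100, 0.4941, 0.5000; sum H = 1.9983 bits.
RT = a + bH = 370 + 130·1.9983 = 629.78 ms.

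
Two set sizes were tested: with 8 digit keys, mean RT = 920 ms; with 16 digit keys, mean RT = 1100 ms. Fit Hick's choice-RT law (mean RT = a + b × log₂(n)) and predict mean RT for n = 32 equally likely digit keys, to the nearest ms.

With log₂ n on the abscissa the relation is linear; from the two conditions:
  b = (1100 − 920) / (log₂ 16 − log₂ 8) = 180 / (4 − 3) = 180 ms/bit
  a = 920 − 180 × 3 = 380 ms
Then RT(32) = 380 + 180 × log₂ 32 = 380 + 180 × 5 ≈ 1280.000 ms.

1280 ms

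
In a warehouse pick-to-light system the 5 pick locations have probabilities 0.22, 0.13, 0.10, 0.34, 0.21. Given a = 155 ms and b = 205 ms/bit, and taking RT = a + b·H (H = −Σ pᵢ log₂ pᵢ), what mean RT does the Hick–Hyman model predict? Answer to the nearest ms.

605 ms

Entropy contributions −pᵢ log₂ pᵢ: 0.4806, 0.3826, 0.3322, 0.5292, 0.4728; sum H = 2.1974 bits.
RT = a + bH = 155 + 205·2.1974 = 605.47 ms.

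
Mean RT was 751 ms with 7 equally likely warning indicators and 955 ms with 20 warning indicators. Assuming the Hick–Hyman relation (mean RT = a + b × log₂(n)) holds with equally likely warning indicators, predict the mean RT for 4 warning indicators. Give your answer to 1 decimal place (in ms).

Fit slope and intercept:
  b = (955 − 751) / (log₂ 20 − log₂ 7) = 204 / (4.3219 − 2.8074) = 134.691 ms/bit
  a = 751 − 134.691 × 2.8074 = 372.873 ms
Then RT(4) = 372.873 + 134.691 × log₂ 4 = 372.873 + 134.691 × 2 ≈ 642.256 ms.

642.3 ms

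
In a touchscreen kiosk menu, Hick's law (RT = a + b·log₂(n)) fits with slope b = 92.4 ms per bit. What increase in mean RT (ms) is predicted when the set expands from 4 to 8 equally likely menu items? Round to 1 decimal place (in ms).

92.4 ms

The intercept a cancels: ΔRT = b·(log₂ n₂ − log₂ n₁) = b·log₂(n₂/n₁).
log₂(8) − log₂(4) = log₂(8/4) = log₂(2) = 1.
ΔRT = 92.4 × 1.0000 = 92.400 ms.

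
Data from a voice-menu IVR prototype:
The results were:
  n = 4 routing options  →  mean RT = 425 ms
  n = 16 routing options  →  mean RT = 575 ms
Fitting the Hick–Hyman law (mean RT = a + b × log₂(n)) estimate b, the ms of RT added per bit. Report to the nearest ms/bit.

75 ms/bit

b = (RT₂ − RT₁)/(log₂ n₂ − log₂ n₁) = (575 − 425)/(4 − 2) = 75 ms/bit.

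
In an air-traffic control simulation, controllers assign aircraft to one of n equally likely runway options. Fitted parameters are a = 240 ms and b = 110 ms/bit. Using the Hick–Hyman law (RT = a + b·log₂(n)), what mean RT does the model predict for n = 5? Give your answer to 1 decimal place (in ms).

log₂(5) = 2.3219 bits, so RT = 240 + 110 × 2.3219 ≈ 495.412 ms.

495.4 ms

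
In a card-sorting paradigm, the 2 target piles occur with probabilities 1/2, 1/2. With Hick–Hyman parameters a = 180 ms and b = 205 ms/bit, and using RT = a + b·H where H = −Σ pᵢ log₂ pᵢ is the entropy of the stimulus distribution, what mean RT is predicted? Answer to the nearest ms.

Each term −pᵢ log₂ pᵢ: 0.5·1 + 0.5·1; summed, H = 1.000 bits.
Mean RT = a + bH = 180 + 205·1.000 = 385.00 ms.

385 ms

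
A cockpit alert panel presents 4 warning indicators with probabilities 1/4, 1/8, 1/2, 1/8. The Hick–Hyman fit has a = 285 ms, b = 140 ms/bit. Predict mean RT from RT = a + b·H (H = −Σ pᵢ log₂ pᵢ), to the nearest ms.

Each term −pᵢ log₂ pᵢ: 0.25·2 + 0.125·3 + 0.5·1 + 0.125·3; summed, H = 1.750 bits.
Mean RT = a + bH = 285 + 140·1.750 = 530.00 ms.

530 ms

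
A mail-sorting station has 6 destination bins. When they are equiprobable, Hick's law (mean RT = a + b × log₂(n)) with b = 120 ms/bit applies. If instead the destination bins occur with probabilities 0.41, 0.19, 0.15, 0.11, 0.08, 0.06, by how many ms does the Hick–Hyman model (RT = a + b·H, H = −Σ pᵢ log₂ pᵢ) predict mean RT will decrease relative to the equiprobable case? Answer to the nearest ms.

The RT saving is b·ΔH. Equiprobable H₀ = log₂(6) = 2.5850 bits; with the given probabilities H = 2.2785 bits.
b·(H₀ − H) = 120 × (2.5850 − 2.2785) = 36.78 ms.

37 ms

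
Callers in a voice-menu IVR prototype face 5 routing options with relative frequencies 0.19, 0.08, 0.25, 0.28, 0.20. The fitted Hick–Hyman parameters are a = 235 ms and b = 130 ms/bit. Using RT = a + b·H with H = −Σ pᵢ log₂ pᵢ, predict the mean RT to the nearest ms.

524 ms

Entropy contributions −pᵢ log₂ pᵢ: 0.4552, 0.2915, 0.5000, 0.5142, 0.4644; sum H = 2.2253 bits.
RT = a + bH = 235 + 130·2.2253 = 524.29 ms.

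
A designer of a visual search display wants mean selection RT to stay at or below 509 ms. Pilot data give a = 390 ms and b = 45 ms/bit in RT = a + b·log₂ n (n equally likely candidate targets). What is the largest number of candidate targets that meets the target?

45·log₂ n ≤ 509 − 390 = 119, giving log₂ n ≤ 2.6444 and n ≤ 6.253. The largest whole number is 6.

6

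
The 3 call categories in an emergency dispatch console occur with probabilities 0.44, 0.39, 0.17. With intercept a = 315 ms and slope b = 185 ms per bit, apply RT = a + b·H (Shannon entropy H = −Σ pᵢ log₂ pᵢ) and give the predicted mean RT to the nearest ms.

Entropy contributions −pᵢ log₂ pᵢ: 0.5211, 0.5298, 0.4346; sum H = 1.4855 bits.
RT = a + bH = 315 + 185·1.4855 = 589.82 ms.

590 ms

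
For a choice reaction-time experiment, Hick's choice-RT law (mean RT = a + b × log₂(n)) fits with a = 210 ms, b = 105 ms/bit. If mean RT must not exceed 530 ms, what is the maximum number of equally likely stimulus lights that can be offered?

8

105·log₂ n ≤ 530 − 210 = 320, giving log₂ n ≤ 3.0476 and n ≤ 8.268. The largest whole number is 8.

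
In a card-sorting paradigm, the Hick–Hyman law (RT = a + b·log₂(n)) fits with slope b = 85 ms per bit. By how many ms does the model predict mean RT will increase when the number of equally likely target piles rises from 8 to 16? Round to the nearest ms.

Only the slope matters, since a is common to both: ΔRT = b·log₂(n₂/n₁).
log₂(16) − log₂(8) = log₂(16/8) = log₂(2) = 1.
ΔRT = 85 × 1.0000 = 85.000 ms.

85 ms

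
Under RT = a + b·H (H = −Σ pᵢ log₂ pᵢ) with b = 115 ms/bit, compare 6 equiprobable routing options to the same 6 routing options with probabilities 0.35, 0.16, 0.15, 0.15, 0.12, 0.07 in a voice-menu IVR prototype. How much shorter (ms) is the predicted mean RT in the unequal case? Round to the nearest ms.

20 ms

Equiprobable entropy H₀ = log₂ 6 = 2.5850 bits.
Skewed entropy H = −Σ pᵢ log₂ pᵢ = 2.4098 bits.
ΔRT = b·(H₀ − H) = 115 × 0.1751 = 20.14 ms.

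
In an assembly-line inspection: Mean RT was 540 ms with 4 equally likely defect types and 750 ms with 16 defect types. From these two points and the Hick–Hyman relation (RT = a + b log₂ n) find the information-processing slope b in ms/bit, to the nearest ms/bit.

b = (RT₂ − RT₁)/(log₂ n₂ − log₂ n₁) = (750 − 540)/(4 − 2) = 105 ms/bit.

105 ms/bit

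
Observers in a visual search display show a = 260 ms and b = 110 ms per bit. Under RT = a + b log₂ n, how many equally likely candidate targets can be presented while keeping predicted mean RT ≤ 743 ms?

Set 260 + 110·log₂ n ≤ 743 → log₂ n ≤ (743 − 260)/110 = 4.3909.
So n ≤ 2^4.3909 = 20.980; the largest integer n is 20.

20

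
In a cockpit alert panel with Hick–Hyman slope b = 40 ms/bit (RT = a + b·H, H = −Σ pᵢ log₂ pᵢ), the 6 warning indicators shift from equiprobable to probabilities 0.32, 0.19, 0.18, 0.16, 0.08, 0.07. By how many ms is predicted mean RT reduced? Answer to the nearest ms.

The RT saving is b·ΔH. Equiprobable H₀ = log₂(6) = 2.5850 bits; with the given probabilities H = 2.4096 bits.
b·(H₀ − H) = 40 × (2.5850 − 2.4096) = 7.01 ms.

7 ms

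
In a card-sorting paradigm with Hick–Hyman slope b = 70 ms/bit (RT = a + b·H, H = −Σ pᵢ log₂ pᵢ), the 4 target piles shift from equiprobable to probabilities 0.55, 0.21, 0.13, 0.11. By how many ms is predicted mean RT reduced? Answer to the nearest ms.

22 ms

The RT saving is b·ΔH. Equiprobable H₀ = log₂(4) = 2.0000 bits; with the given probabilities H = 1.6801 bits.
b·(H₀ − H) = 70 × (2.0000 − 1.6801) = 22.39 ms.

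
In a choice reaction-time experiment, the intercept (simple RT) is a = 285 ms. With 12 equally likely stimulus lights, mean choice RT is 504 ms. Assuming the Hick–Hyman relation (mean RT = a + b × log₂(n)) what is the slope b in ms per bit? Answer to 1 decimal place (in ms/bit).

61.1 ms/bit

log₂(12) = 3.5850 bits.
b = (RT − a)/log₂ n = (504 − 285) / 3.5850 = 61.089 ms/bit.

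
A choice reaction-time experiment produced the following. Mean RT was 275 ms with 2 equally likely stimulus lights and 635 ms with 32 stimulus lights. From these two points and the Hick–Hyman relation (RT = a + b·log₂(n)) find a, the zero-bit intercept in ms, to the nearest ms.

185 ms

The slope on a log₂ axis is (635 − 275) / (5 − 1) = 90 ms/bit.
Intercept: a = 275 − 90·log₂(2) = 185.000 ms.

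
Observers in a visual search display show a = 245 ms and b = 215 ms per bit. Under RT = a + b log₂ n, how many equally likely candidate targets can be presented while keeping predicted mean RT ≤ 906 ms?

8

Information budget: (906 − 245)/215 = 3.0744 bits, so n ≤ 2^3.0744 = 8.423 → at most 8.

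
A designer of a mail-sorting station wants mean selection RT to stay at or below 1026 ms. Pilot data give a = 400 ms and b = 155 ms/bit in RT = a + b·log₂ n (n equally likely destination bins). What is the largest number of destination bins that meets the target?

155·log₂ n ≤ 1026 − 400 = 626, giving log₂ n ≤ 4.0387 and n ≤ 16.435. The largest whole number is 16.

16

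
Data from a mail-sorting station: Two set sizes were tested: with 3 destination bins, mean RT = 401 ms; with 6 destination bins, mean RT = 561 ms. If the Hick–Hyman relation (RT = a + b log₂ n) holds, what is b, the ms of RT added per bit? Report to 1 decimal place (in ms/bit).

160.0 ms/bit

b = (RT₂ − RT₁)/(log₂ n₂ − log₂ n₁) = (561 − 401)/(2.5850 − 1.5850) = 160.000 ms/bit.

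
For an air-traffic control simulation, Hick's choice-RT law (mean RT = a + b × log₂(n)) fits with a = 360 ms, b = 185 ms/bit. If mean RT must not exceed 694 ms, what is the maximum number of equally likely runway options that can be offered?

3

Set 360 + 185·log₂ n ≤ 694 → log₂ n ≤ (694 − 360)/185 = 1.8054.
So n ≤ 2^1.8054 = 3.495; the largest integer n is 3.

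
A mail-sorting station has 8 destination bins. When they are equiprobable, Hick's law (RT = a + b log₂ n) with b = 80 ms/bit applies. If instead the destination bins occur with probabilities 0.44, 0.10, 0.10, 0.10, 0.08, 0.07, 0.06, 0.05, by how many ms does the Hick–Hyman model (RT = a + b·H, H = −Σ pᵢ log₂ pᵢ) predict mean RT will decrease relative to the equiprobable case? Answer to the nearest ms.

The RT saving is b·ΔH. Equiprobable H₀ = log₂(8) = 3.0000 bits; with the given probabilities H = 2.5374 bits.
b·(H₀ − H) = 80 × (3.0000 − 2.5374) = 37.01 ms.

37 ms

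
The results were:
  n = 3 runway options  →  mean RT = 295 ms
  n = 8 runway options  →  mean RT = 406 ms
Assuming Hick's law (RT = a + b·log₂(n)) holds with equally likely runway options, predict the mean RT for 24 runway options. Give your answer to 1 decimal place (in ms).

530.3 ms

RT is linear in log₂ n, so two points fix the line:
  b = (406 − 295) / (log₂ 8 − log₂ 3) = 111 / (3 − 1.5850) = 78.443 ms/bit
  a = 295 − 78.443 × 1.5850 = 170.671 ms
Then RT(24) = 170.671 + 78.443 × log₂ 24 = 170.671 + 78.443 × 4.5850 ≈ 530.329 ms.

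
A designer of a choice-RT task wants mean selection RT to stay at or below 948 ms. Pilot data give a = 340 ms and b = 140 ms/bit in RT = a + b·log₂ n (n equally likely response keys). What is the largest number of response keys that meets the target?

Set 340 + 140·log₂ n ≤ 948 → log₂ n ≤ (948 − 340)/140 = 4.3429.
So n ≤ 2^4.3429 = 20.292; the largest integer n is 20.

20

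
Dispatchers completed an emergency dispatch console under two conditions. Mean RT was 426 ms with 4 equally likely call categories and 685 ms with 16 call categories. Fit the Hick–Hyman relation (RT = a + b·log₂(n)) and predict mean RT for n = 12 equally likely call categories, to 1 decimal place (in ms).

With log₂ n on the abscissa the relation is linear; from the two conditions:
  b = (685 − 426) / (log₂ 16 − log₂ 4) = 259 / (4 − 2) = 129.500 ms/bit
  a = 426 − 129.500 × 2 = 167.000 ms
Then RT(12) = 167.000 + 129.500 × log₂ 12 = 167.000 + 129.500 × 3.5850 ≈ 631.253 ms.

631.3 ms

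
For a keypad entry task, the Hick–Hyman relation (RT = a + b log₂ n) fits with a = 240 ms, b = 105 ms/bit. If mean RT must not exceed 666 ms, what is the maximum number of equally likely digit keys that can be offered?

16

Information budget: (666 − 240)/105 = 4.0571 bits, so n ≤ 2^4.0571 = 16.646 → at most 16.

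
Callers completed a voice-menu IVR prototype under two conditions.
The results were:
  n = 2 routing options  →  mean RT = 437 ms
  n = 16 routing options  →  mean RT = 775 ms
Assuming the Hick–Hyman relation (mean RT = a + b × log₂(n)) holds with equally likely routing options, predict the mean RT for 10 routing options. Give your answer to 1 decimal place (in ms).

Fit slope and intercept:
  b = (775 − 437) / (log₂ 16 − log₂ 2) = 338 / (4 − 1) = 112.667 ms/bit
  a = 437 − 112.667 × 1 = 324.333 ms
Then RT(10) = 324.333 + 112.667 × log₂ 10 = 324.333 + 112.667 × 3.3219 ≈ 698.604 ms.

698.6 ms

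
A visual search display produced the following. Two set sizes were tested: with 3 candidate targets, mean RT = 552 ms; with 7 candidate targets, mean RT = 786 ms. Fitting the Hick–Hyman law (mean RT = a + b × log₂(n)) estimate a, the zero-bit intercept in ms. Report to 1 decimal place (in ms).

The slope on a log₂ axis is (786 − 552) / (2.8074 − 1.5850) = 191.428 ms/bit.
a = RT₁ − b·log₂ n₁ = 552 − 191.428 × 1.5850 = 248.594 ms.

248.6 ms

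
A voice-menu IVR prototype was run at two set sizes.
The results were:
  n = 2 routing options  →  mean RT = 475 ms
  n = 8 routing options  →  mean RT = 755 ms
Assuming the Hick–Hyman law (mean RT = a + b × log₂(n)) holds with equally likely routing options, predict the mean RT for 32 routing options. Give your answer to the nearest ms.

1035 ms

Solve the two-equation system in a and b:
  b = (755 − 475) / (log₂ 8 − log₂ 2) = 280 / (3 − 1) = 140 ms/bit
  a = 475 − 140 × 1 = 335 ms
Then RT(32) = 335 + 140 × log₂ 32 = 335 + 140 × 5 ≈ 1035.000 ms.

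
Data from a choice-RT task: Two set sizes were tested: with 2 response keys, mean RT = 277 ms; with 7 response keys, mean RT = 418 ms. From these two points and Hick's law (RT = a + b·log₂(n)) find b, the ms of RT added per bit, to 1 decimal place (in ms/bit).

78.0 ms/bit

The slope on a log₂ axis is (418 − 277) / (2.8074 − 1) = 78.015 ms/bit.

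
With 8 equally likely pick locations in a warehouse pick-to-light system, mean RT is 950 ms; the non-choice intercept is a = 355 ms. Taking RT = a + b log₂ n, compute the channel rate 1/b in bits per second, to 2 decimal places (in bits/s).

b = (950 − 355)/log₂ 8 = 595/3 = 198.333 ms per bit = 0.19833 s/bit; the reciprocal is 5.042 bits/s.

5.04 bits/s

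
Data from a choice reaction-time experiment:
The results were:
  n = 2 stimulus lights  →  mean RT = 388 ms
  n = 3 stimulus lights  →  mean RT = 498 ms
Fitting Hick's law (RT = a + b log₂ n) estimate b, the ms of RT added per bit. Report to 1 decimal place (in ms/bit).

188.0 ms/bit

Slope: b = (498 − 388) / (log₂ 3 − log₂ 2) = 110/0.5850 = 188.046 ms/bit.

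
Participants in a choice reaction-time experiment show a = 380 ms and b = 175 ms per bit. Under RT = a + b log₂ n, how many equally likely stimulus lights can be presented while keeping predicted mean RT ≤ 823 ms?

175·log₂ n ≤ 823 − 380 = 443, giving log₂ n ≤ 2.5314 and n ≤ 5.781. The largest whole number is 5.

5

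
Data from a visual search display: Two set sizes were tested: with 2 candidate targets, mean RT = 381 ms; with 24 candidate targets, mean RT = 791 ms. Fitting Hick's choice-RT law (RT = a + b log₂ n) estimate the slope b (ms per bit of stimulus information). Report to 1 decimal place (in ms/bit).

114.4 ms/bit

The slope on a log₂ axis is (791 − 381) / (4.5850 − 1) = 114.367 ms/bit.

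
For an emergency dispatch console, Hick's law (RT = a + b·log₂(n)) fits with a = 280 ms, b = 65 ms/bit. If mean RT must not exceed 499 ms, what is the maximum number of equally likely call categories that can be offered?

10

Set 280 + 65·log₂ n ≤ 499 → log₂ n ≤ (499 − 280)/65 = 3.3692.
So n ≤ 2^3.3692 = 10.333; the largest integer n is 10.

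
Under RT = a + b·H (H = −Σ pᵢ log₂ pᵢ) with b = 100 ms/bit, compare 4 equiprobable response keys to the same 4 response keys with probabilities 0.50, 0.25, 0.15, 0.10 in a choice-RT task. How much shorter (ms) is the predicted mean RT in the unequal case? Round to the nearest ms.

Equiprobable entropy H₀ = log₂ 4 = 2.0000 bits.
Skewed entropy H = −Σ pᵢ log₂ pᵢ = 1.7427 bits.
ΔRT = b·(H₀ − H) = 100 × 0.2573 = 25.73 ms.

26 ms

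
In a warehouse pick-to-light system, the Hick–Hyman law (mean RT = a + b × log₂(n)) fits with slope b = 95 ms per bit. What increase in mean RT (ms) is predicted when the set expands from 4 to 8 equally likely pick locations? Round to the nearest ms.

Only the slope matters, since a is common to both: ΔRT = b·log₂(n₂/n₁).
log₂(8) − log₂(4) = log₂(8/4) = log₂(2) = 1.
ΔRT = 95 × 1.0000 = 95.000 ms.

95 ms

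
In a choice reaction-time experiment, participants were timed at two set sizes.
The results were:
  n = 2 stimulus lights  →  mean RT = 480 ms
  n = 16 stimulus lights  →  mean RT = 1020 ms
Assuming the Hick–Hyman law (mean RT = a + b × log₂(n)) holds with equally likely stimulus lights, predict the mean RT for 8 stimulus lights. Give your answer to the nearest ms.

With log₂ n on the abscissa the relation is linear; from the two conditions:
  b = (1020 − 480) / (log₂ 16 − log₂ 2) = 540 / (4 − 1) = 180 ms/bit
  a = 480 − 180 × 1 = 300 ms
Then RT(8) = 300 + 180 × log₂ 8 = 300 + 180 × 3 ≈ 840.000 ms.

840 ms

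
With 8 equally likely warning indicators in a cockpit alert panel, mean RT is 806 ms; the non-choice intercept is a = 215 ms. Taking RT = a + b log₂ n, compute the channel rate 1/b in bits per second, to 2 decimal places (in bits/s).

5.08 bits/s

Choice component = 806 − 215 = 591 ms over log₂(8) = 3 bits.
b = 591 / 3 = 197.000 ms/bit, so 1/b = 5.076 bits/s.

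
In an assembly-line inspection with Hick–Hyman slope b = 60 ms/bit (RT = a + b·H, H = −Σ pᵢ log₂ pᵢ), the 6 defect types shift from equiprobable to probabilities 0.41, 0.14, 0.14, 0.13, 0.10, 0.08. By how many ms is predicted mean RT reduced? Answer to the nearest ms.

15 ms

The RT saving is b·ΔH. Equiprobable H₀ = log₂(6) = 2.5850 bits; with the given probabilities H = 2.3280 bits.
b·(H₀ − H) = 60 × (2.5850 − 2.3280) = 15.42 ms.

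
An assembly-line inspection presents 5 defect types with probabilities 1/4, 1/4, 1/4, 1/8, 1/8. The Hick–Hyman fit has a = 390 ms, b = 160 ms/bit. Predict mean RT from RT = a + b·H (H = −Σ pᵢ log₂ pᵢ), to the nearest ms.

750 ms

Each term −pᵢ log₂ pᵢ: 0.25·2 + 0.25·2 + 0.25·2 + 0.125·3 + 0.125·3; summed, H = 2.250 bits.
Mean RT = a + bH = 390 + 160·2.250 = 750.00 ms.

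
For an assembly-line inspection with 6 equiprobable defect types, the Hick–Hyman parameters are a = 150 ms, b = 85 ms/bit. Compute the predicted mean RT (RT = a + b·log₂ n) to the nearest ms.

370 ms

log₂(6) = 2.5850 bits, so RT = 150 + 85 × 2.5850 ≈ 369.722 ms.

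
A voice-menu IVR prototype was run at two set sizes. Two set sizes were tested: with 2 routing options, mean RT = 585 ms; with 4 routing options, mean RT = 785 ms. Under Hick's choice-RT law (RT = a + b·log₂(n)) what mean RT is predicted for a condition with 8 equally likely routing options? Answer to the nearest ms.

985 ms

Solve the two-equation system in a and b:
  b = (785 − 585) / (log₂ 4 − log₂ 2) = 200 / (2 − 1) = 200 ms/bit
  a = 585 − 200 × 1 = 385 ms
Then RT(8) = 385 + 200 × log₂ 8 = 385 + 200 × 3 ≈ 985.000 ms.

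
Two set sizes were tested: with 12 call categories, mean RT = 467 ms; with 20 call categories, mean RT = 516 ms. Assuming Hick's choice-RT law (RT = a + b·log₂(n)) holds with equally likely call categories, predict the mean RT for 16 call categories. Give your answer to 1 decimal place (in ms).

With log₂ n on the abscissa the relation is linear; from the two conditions:
  b = (516 − 467) / (log₂ 20 − log₂ 12) = 49 / (4.3219 − 3.5850) = 66.489 ms/bit
  a = 467 − 66.489 × 3.5850 = 228.640 ms
Then RT(16) = 228.640 + 66.489 × log₂ 16 = 228.640 + 66.489 × 4 ≈ 494.595 ms.

494.6 ms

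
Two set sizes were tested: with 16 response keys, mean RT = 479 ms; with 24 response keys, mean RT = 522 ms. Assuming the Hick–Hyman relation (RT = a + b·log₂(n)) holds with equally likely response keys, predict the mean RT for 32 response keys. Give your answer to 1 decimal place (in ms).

With log₂ n on the abscissa the relation is linear; from the two conditions:
  b = (522 − 479) / (log₂ 24 − log₂ 16) = 43 / (4.5850 − 4) = 73.509 ms/bit
  a = 479 − 73.509 × 4 = 184.964 ms
Then RT(32) = 184.964 + 73.509 × log₂ 32 = 184.964 + 73.509 × 5 ≈ 552.509 ms.

552.5 ms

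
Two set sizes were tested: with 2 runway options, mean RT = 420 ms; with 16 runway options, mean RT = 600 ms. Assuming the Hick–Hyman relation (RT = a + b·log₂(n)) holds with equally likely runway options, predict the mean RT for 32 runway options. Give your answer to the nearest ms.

660 ms

RT is linear in log₂ n, so two points fix the line:
  b = (600 − 420) / (log₂ 16 − log₂ 2) = 180 / (4 − 1) = 60 ms/bit
  a = 420 − 60 × 1 = 360 ms
Then RT(32) = 360 + 60 × log₂ 32 = 360 + 60 × 5 ≈ 660.000 ms.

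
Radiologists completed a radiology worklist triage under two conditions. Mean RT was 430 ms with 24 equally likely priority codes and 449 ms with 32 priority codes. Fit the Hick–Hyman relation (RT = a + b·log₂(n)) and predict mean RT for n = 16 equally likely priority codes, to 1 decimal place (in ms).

403.2 ms

Fit slope and intercept:
  b = (449 − 430) / (log₂ 32 − log₂ 24) = 19 / (5 − 4.5850) = 45.779 ms/bit
  a = 430 − 45.779 × 4.5850 = 220.105 ms
Then RT(16) = 220.105 + 45.779 × log₂ 16 = 220.105 + 45.779 × 4 ≈ 403.221 ms.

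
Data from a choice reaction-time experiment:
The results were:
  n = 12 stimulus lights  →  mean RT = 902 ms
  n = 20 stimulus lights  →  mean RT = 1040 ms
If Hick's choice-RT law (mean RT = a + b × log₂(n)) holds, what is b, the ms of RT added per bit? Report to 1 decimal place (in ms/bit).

Slope: b = (1040 − 902) / (log₂ 20 − log₂ 12) = 138/0.7370 = 187.254 ms/bit.

187.3 ms/bit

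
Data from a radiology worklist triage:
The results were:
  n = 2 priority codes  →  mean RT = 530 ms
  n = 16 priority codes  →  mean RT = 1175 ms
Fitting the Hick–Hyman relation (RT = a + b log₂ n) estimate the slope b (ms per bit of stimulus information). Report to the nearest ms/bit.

The slope on a log₂ axis is (1175 − 530) / (4 − 1) = 215 ms/bit.

215 ms/bit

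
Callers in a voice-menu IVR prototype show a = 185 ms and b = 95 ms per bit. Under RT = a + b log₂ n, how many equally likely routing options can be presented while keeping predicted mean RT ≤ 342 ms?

3

Information budget: (342 − 185)/95 = 1.6526 bits, so n ≤ 2^1.6526 = 3.144 → at most 3.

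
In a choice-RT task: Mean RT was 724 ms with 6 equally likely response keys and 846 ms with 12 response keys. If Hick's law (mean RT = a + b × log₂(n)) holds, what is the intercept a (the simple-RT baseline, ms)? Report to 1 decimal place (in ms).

The slope on a log₂ axis is (846 − 724) / (3.5850 − 2.5850) = 122.000 ms/bit.
a = RT₁ − b·log₂ n₁ = 724 − 122.000 × 2.5850 = 408.635 ms.

408.6 ms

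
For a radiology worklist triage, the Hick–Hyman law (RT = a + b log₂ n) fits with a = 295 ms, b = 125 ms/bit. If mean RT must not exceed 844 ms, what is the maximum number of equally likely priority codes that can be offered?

20

Set 295 + 125·log₂ n ≤ 844 → log₂ n ≤ (844 − 295)/125 = 4.3920.
So n ≤ 2^4.3920 = 20.995; the largest integer n is 20.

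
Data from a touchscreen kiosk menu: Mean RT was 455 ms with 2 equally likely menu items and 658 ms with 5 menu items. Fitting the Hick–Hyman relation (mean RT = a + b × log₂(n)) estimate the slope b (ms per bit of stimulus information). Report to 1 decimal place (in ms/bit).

153.6 ms/bit

The slope on a log₂ axis is (658 − 455) / (2.3219 − 1) = 153.564 ms/bit.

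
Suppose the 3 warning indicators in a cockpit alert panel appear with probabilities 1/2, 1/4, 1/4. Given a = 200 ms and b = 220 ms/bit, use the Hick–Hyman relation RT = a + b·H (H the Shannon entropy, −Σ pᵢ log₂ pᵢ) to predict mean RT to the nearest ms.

530 ms

H = −Σ pᵢ log₂ pᵢ = 0.5·1 + 0.25·2 + 0.25·2 = 1.500 bits.
RT = 200 + 220 × 1.500 = 530.00 ms.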